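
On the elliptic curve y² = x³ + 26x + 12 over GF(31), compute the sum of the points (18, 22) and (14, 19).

(17, 2)

(18, 22) + (14, 19). λ = (19 - 22)/(14 - 18) ≡ 28/27 mod 31. 27⁻¹ ≡ 23 (mod 31) since 27·23 = 621 ≡ 1, so λ ≡ 24.
  x = λ² - 18 - 14 = 576 - 32 ≡ 17; y = λ·(18 - 17) - 22 ≡ 2. → (17, 2)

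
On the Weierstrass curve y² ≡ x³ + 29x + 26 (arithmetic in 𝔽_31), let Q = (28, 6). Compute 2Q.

tangent at (28, 6): λ = (3·28² + 29)/(2·6) ≡ 25/12. 12⁻¹ ≡ 13 (mod 31) since 12·13 = 156 ≡ 1, so λ ≡ 25·13 ≡ 15.
  x = λ² - 28 - 28 = 225 - 56 ≡ 14; y = λ·(28 - 14) - 6 ≡ 18. → (14, 18)

(14, 18)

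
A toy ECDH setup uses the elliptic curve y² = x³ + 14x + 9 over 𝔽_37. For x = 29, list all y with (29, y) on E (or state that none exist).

x³ + 14x + 9 = 24804 ≡ 14 (mod 37).
14 is a non-residue mod 37; no y exists.

none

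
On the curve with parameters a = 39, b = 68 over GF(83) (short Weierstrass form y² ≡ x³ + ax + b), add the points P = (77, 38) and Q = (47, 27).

(77, 38) + (47, 27). λ = (27 - 38)/(47 - 77) ≡ 72/53 mod 83. 53⁻¹ ≡ 47 (mod 83), so λ ≡ 64.
  x = λ² - 77 - 47 = 4096 - 124 ≡ 71; y = λ·(77 - 71) - 38 ≡ 14. → (71, 14)

(71, 14)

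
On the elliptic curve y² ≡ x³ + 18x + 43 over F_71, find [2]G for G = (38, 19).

tangent at (38, 19): λ = (3·38² + 18)/(2·19) ≡ 19/38. 38⁻¹ ≡ 43 (mod 71), so λ ≡ 19·43 ≡ 36.
  x = λ² - 38 - 38 = 1296 - 76 ≡ 13; y = λ·(38 - 13) - 19 ≡ 29. → (13, 29)

(13, 29)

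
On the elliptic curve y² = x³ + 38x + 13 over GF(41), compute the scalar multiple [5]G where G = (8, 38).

Double-and-add on 5 = (101)₂. Start with G = (8, 38) for the leading 1-bit.
double: tangent at (8, 38): λ = (3·8² + 38)/(2·38) ≡ 25/35. 35⁻¹ ≡ 34 (mod 41), so λ ≡ 25·34 ≡ 30.
  x = λ² - 8 - 8 = 900 - 16 ≡ 23; y = λ·(8 - 23) - 38 ≡ 4. → (23, 4)
double: tangent at (23, 4): λ = (3·23² + 38)/(2·4) ≡ 26/8. 8⁻¹ ≡ 36 (mod 41) since 8·36 = 288 ≡ 1, so λ ≡ 26·36 ≡ 34.
  x = λ² - 23 - 23 = 1156 - 46 ≡ 3; y = λ·(23 - 3) - 4 ≡ 20. → (3, 20)
add G: (3, 20) + (8, 38). λ = (38 - 20)/(8 - 3) ≡ 18/5 mod 41. 5⁻¹ ≡ 33 (mod 41), so λ ≡ 20.
  x = λ² - 3 - 8 = 400 - 11 ≡ 20; y = λ·(3 - 20) - 20 ≡ 9. → (20, 9)

(20, 9)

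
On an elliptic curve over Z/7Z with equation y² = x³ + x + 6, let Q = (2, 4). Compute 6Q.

(1, 1)

Repeated addition: build up to 6Q.
2Q: tangent at (2, 4): λ = (3·2² + 1)/(2·4) ≡ 6/1. 1⁻¹ ≡ 1 (mod 7) since 1·1 = 1 ≡ 1, so λ ≡ 6·1 ≡ 6.
  x = λ² - 2 - 2 = 36 - 4 ≡ 4; y = λ·(2 - 4) - 4 ≡ 5. → (4, 5)
3Q: (4, 5) + (2, 4). λ = (4 - 5)/(2 - 4) ≡ 6/5 mod 7. 5⁻¹ ≡ 3 (mod 7), so λ ≡ 4.
  x = λ² - 4 - 2 = 16 - 6 ≡ 3; y = λ·(4 - 3) - 5 ≡ 6. → (3, 6)
4Q: (3, 6) + (2, 4). λ = (4 - 6)/(2 - 3) ≡ 5/6 mod 7. 6⁻¹ ≡ 6 (mod 7), so λ ≡ 2.
  x = λ² - 3 - 2 = 4 - 5 ≡ 6; y = λ·(3 - 6) - 6 ≡ 2. → (6, 2)
5Q: (6, 2) + (2, 4). λ = (4 - 2)/(2 - 6) ≡ 2/3 mod 7. 3⁻¹ ≡ 5 (mod 7) since 3·5 = 15 ≡ 1, so λ ≡ 3.
  x = λ² - 6 - 2 = 9 - 8 ≡ 1; y = λ·(6 - 1) - 2 ≡ 6. → (1, 6)
6Q: (1, 6) + (2, 4). λ = (4 - 6)/(2 - 1) ≡ 5/1 mod 7. 1⁻¹ ≡ 1 (mod 7), so λ ≡ 5.
  x = λ² - 1 - 2 = 25 - 3 ≡ 1; y = λ·(1 - 1) - 6 ≡ 1. → (1, 1)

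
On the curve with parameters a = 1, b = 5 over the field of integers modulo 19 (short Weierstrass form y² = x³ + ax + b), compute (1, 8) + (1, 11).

The two points share x = 1 and their y-coordinates satisfy 8 + 11 ≡ 0 (mod 19), so they are inverses. Their sum is O.

O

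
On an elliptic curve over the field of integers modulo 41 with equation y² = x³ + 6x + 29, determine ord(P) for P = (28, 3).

2P: tangent at (28, 3): λ = (3·28² + 6)/(2·3) ≡ 21/6. 6⁻¹ ≡ 7 (mod 41) since 6·7 = 42 ≡ 1, so λ ≡ 21·7 ≡ 24.
  x = λ² - 28 - 28 = 576 - 56 ≡ 28; y = λ·(28 - 28) - 3 ≡ 38. → (28, 38)
3P: (28, 38) + (28, 3): same x and y₁ ≡ -y₂, so the sum is the point at infinity.
3P = the point at infinity, so the order is 3.

3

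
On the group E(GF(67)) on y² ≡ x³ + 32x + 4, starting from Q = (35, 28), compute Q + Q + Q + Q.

(52, 54)

Repeated addition: build up to 4Q.
2Q: tangent at (35, 28): λ = (3·35² + 32)/(2·28) ≡ 22/56. 56⁻¹ ≡ 6 (mod 67) since 56·6 = 336 ≡ 1, so λ ≡ 22·6 ≡ 65.
  x = λ² - 35 - 35 = 4225 - 70 ≡ 1; y = λ·(35 - 1) - 28 ≡ 38. → (1, 38)
3Q: (1, 38) + (35, 28). λ = (28 - 38)/(35 - 1) ≡ 57/34 mod 67. 34⁻¹ ≡ 2 (mod 67), so λ ≡ 47.
  x = λ² - 1 - 35 = 2209 - 36 ≡ 29; y = λ·(1 - 29) - 38 ≡ 53. → (29, 53)
4Q: (29, 53) + (35, 28). λ = (28 - 53)/(35 - 29) ≡ 42/6 mod 67. 6⁻¹ ≡ 56 (mod 67), so λ ≡ 7.
  x = λ² - 29 - 35 = 49 - 64 ≡ 52; y = λ·(29 - 52) - 53 ≡ 54. → (52, 54)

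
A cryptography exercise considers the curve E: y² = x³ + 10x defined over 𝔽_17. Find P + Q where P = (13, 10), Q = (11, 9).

(6, 2)

(13, 10) + (11, 9). λ = (9 - 10)/(11 - 13) ≡ 16/15 mod 17. 15⁻¹ ≡ 8 (mod 17) since 15·8 = 120 ≡ 1, so λ ≡ 9.
  x = λ² - 13 - 11 = 81 - 24 ≡ 6; y = λ·(13 - 6) - 10 ≡ 2. → (6, 2)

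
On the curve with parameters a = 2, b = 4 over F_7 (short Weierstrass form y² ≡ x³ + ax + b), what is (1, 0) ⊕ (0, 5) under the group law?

(3, 3)

(1, 0) + (0, 5). λ = (5 - 0)/(0 - 1) ≡ 5/6 mod 7. 6⁻¹ ≡ 6 (mod 7), so λ ≡ 2.
  x = λ² - 1 - 0 = 4 - 1 ≡ 3; y = λ·(1 - 3) - 0 ≡ 3. → (3, 3)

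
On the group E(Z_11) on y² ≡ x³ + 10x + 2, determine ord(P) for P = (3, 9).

8

2P: tangent at (3, 9): λ = (3·3² + 10)/(2·9) ≡ 4/7. 7⁻¹ ≡ 8 (mod 11), so λ ≡ 4·8 ≡ 10.
  x = λ² - 3 - 3 = 100 - 6 ≡ 6; y = λ·(3 - 6) - 9 ≡ 5. → (6, 5)
3P: (6, 5) + (3, 9). λ = (9 - 5)/(3 - 6) ≡ 4/8 mod 11. 8⁻¹ ≡ 7 (mod 11), so λ ≡ 6.
  x = λ² - 6 - 3 = 36 - 9 ≡ 5; y = λ·(6 - 5) - 5 ≡ 1. → (5, 1)
4P: (5, 1) + (3, 9). λ = (9 - 1)/(3 - 5) ≡ 8/9 mod 11. 9⁻¹ ≡ 5 (mod 11), so λ ≡ 7.
  x = λ² - 5 - 3 = 49 - 8 ≡ 8; y = λ·(5 - 8) - 1 ≡ 0. → (8, 0)
5P: (8, 0) + (3, 9). λ = (9 - 0)/(3 - 8) ≡ 9/6 mod 11. 6⁻¹ ≡ 2 (mod 11), so λ ≡ 7.
  x = λ² - 8 - 3 = 49 - 11 ≡ 5; y = λ·(8 - 5) - 0 ≡ 10. → (5, 10)
6P: (5, 10) + (3, 9). λ = (9 - 10)/(3 - 5) ≡ 10/9 mod 11. 9⁻¹ ≡ 5 (mod 11) since 9·5 = 45 ≡ 1, so λ ≡ 6.
  x = λ² - 5 - 3 = 36 - 8 ≡ 6; y = λ·(5 - 6) - 10 ≡ 6. → (6, 6)
7P: (6, 6) + (3, 9). λ = (9 - 6)/(3 - 6) ≡ 3/8 mod 11. 8⁻¹ ≡ 7 (mod 11), so λ ≡ 10.
  x = λ² - 6 - 3 = 100 - 9 ≡ 3; y = λ·(6 - 3) - 6 ≡ 2. → (3, 2)
8P: (3, 2) + (3, 9): same x and y₁ ≡ -y₂, so the sum is the point at infinity.
8P = the point at infinity, so the order is 8.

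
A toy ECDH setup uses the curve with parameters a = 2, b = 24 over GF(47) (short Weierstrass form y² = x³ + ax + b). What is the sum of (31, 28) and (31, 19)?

O

The two points share x = 31 and their y-coordinates satisfy 28 + 19 ≡ 0 (mod 47), so they are inverses. Their sum is ∞.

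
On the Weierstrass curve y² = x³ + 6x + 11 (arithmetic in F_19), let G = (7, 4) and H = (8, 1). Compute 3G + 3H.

(18, 17)

First 3G:
Repeated addition: build up to 3G.
2G: tangent at (7, 4): λ = (3·7² + 6)/(2·4) ≡ 1/8. 8⁻¹ ≡ 12 (mod 19), so λ ≡ 1·12 ≡ 12.
  x = λ² - 7 - 7 = 144 - 14 ≡ 16; y = λ·(7 - 16) - 4 ≡ 2. → (16, 2)
3G: (16, 2) + (7, 4). λ = (4 - 2)/(7 - 16) ≡ 2/10 mod 19. 10⁻¹ ≡ 2 (mod 19), so λ ≡ 4.
  x = λ² - 16 - 7 = 16 - 23 ≡ 12; y = λ·(16 - 12) - 2 ≡ 14. → (12, 14)
3G = (12, 14).
Next 3H:
Repeated addition: build up to 3H.
2H: tangent at (8, 1): λ = (3·8² + 6)/(2·1) ≡ 8/2. 2⁻¹ ≡ 10 (mod 19) since 2·10 = 20 ≡ 1, so λ ≡ 8·10 ≡ 4.
  x = λ² - 8 - 8 = 16 - 16 ≡ 0; y = λ·(8 - 0) - 1 ≡ 12. → (0, 12)
3H: (0, 12) + (8, 1). λ = (1 - 12)/(8 - 0) ≡ 8/8 mod 19. 8⁻¹ ≡ 12 (mod 19), so λ ≡ 1.
  x = λ² - 0 - 8 = 1 - 8 ≡ 12; y = λ·(0 - 12) - 12 ≡ 14. → (12, 14)
3H = (12, 14).
Finally 3G + 3H:
tangent at (12, 14): λ = (3·12² + 6)/(2·14) ≡ 1/9. 9⁻¹ ≡ 17 (mod 19), so λ ≡ 1·17 ≡ 17.
  x = λ² - 12 - 12 = 289 - 24 ≡ 18; y = λ·(12 - 18) - 14 ≡ 17. → (18, 17)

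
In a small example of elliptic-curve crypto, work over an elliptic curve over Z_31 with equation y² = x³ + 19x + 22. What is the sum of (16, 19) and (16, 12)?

O

The two points share x = 16 and their y-coordinates satisfy 19 + 12 ≡ 0 (mod 31), so they are inverses. Their sum is O.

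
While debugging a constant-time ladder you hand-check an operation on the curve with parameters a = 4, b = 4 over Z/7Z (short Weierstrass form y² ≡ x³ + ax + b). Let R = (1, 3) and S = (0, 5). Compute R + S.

(3, 1)

(1, 3) + (0, 5). λ = (5 - 3)/(0 - 1) ≡ 2/6 mod 7. 6⁻¹ ≡ 6 (mod 7) since 6·6 = 36 ≡ 1, so λ ≡ 5.
  x = λ² - 1 - 0 = 25 - 1 ≡ 3; y = λ·(1 - 3) - 3 ≡ 1. → (3, 1)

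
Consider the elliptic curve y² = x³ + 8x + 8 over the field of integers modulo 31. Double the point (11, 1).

tangent at (11, 1): λ = (3·11² + 8)/(2·1) ≡ 30/2. 2⁻¹ ≡ 16 (mod 31), so λ ≡ 30·16 ≡ 15.
  x = λ² - 11 - 11 = 225 - 22 ≡ 17; y = λ·(11 - 17) - 1 ≡ 2. → (17, 2)

(17, 2)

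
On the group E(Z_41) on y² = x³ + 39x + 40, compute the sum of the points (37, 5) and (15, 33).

(37, 5) + (15, 33). λ = (33 - 5)/(15 - 37) ≡ 28/19 mod 41. 19⁻¹ ≡ 13 (mod 41), so λ ≡ 36.
  x = λ² - 37 - 15 = 1296 - 52 ≡ 14; y = λ·(37 - 14) - 5 ≡ 3. → (14, 3)

(14, 3)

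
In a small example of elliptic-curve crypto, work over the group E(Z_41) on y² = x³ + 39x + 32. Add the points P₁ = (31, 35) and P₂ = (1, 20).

(31, 35) + (1, 20). λ = (20 - 35)/(1 - 31) ≡ 26/11 mod 41. 11⁻¹ ≡ 15 (mod 41) since 11·15 = 165 ≡ 1, so λ ≡ 21.
  x = λ² - 31 - 1 = 441 - 32 ≡ 40; y = λ·(31 - 40) - 35 ≡ 22. → (40, 22)

(40, 22)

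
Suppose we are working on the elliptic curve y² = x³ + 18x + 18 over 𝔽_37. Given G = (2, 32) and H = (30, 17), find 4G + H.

(20, 4)

First 4G:
Double-and-add on 4 = (100)₂. Start with G = (2, 32) for the leading 1-bit.
double: tangent at (2, 32): λ = (3·2² + 18)/(2·32) ≡ 30/27. 27⁻¹ ≡ 11 (mod 37) since 27·11 = 297 ≡ 1, so λ ≡ 30·11 ≡ 34.
  x = λ² - 2 - 2 = 1156 - 4 ≡ 5; y = λ·(2 - 5) - 32 ≡ 14. → (5, 14)
double: tangent at (5, 14): λ = (3·5² + 18)/(2·14) ≡ 19/28. 28⁻¹ ≡ 4 (mod 37), so λ ≡ 19·4 ≡ 2.
  x = λ² - 5 - 5 = 4 - 10 ≡ 31; y = λ·(5 - 31) - 14 ≡ 8. → (31, 8)
4G = (31, 8).
Finally 4G + H:
(31, 8) + (30, 17). λ = (17 - 8)/(30 - 31) ≡ 9/36 mod 37. 36⁻¹ ≡ 36 (mod 37), so λ ≡ 28.
  x = λ² - 31 - 30 = 784 - 61 ≡ 20; y = λ·(31 - 20) - 8 ≡ 4. → (20, 4)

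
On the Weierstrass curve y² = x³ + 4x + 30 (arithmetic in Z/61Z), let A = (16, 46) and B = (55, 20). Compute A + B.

(4, 7)

(16, 46) + (55, 20). λ = (20 - 46)/(55 - 16) ≡ 35/39 mod 61. 39⁻¹ ≡ 36 (mod 61), so λ ≡ 40.
  x = λ² - 16 - 55 = 1600 - 71 ≡ 4; y = λ·(16 - 4) - 46 ≡ 7. → (4, 7)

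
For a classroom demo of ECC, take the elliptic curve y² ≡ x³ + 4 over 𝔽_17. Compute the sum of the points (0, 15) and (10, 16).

(15, 9)

(0, 15) + (10, 16). λ = (16 - 15)/(10 - 0) ≡ 1/10 mod 17. 10⁻¹ ≡ 12 (mod 17), so λ ≡ 12.
  x = λ² - 0 - 10 = 144 - 10 ≡ 15; y = λ·(0 - 15) - 15 ≡ 9. → (15, 9)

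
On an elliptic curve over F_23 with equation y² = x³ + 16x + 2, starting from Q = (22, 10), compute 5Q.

Double-and-add on 5 = (101)₂. Start with Q = (22, 10) for the leading 1-bit.
double: tangent at (22, 10): λ = (3·22² + 16)/(2·10) ≡ 19/20. 20⁻¹ ≡ 15 (mod 23) since 20·15 = 300 ≡ 1, so λ ≡ 19·15 ≡ 9.
  x = λ² - 22 - 22 = 81 - 44 ≡ 14; y = λ·(22 - 14) - 10 ≡ 16. → (14, 16)
double: tangent at (14, 16): λ = (3·14² + 16)/(2·16) ≡ 6/9. 9⁻¹ ≡ 18 (mod 23), so λ ≡ 6·18 ≡ 16.
  x = λ² - 14 - 14 = 256 - 28 ≡ 21; y = λ·(14 - 21) - 16 ≡ 10. → (21, 10)
add Q: (21, 10) + (22, 10). λ = (10 - 10)/(22 - 21) ≡ 0/1 mod 23. 1⁻¹ ≡ 1 (mod 23), so λ ≡ 0.
  x = λ² - 21 - 22 = 0 - 43 ≡ 3; y = λ·(21 - 3) - 10 ≡ 13. → (3, 13)

(3, 13)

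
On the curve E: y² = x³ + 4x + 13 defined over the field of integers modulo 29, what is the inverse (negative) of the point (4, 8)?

(4, 21)

-(4, 8) = (4, -8 mod 29) = (4, 21).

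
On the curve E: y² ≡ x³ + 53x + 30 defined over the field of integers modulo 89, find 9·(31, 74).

(31, 74)

Write G = (31, 74).
Repeated addition: build up to 9G.
2G: tangent at (31, 74): λ = (3·31² + 53)/(2·74) ≡ 88/59. 59⁻¹ ≡ 86 (mod 89) since 59·86 = 5074 ≡ 1, so λ ≡ 88·86 ≡ 3.
  x = λ² - 31 - 31 = 9 - 62 ≡ 36; y = λ·(31 - 36) - 74 ≡ 0. → (36, 0)
3G: (36, 0) + (31, 74). λ = (74 - 0)/(31 - 36) ≡ 74/84 mod 89. 84⁻¹ ≡ 71 (mod 89) since 84·71 = 5964 ≡ 1, so λ ≡ 3.
  x = λ² - 36 - 31 = 9 - 67 ≡ 31; y = λ·(36 - 31) - 0 ≡ 15. → (31, 15)
4G: (31, 15) + (31, 74): same x and y₁ ≡ -y₂, so the sum is O.
5G: O + (31, 74) = (31, 74) (identity).
6G: tangent at (31, 74): λ = (3·31² + 53)/(2·74) ≡ 88/59. 59⁻¹ ≡ 86 (mod 89), so λ ≡ 88·86 ≡ 3.
  x = λ² - 31 - 31 = 9 - 62 ≡ 36; y = λ·(31 - 36) - 74 ≡ 0. → (36, 0)
7G: (36, 0) + (31, 74). λ = (74 - 0)/(31 - 36) ≡ 74/84 mod 89. 84⁻¹ ≡ 71 (mod 89), so λ ≡ 3.
  x = λ² - 36 - 31 = 9 - 67 ≡ 31; y = λ·(36 - 31) - 0 ≡ 15. → (31, 15)
8G: (31, 15) + (31, 74): same x and y₁ ≡ -y₂, so the sum is O.
9G: O + (31, 74) = (31, 74) (identity).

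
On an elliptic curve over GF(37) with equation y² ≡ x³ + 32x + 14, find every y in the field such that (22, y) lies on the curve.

9, 28

x³ + 32x + 14 = 11366 ≡ 7 (mod 37).
Square roots of 7 mod 37: 9 and 28 (since 9² = 81 ≡ 7).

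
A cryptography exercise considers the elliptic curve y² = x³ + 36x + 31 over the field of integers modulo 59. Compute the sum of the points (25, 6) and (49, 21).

(25, 6) + (49, 21). λ = (21 - 6)/(49 - 25) ≡ 15/24 mod 59. 24⁻¹ ≡ 32 (mod 59), so λ ≡ 8.
  x = λ² - 25 - 49 = 64 - 74 ≡ 49; y = λ·(25 - 49) - 6 ≡ 38. → (49, 38)

(49, 38)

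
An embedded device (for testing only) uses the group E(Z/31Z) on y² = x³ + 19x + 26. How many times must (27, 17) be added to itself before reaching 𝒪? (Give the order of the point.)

11

2P: tangent at (27, 17): λ = (3·27² + 19)/(2·17) ≡ 5/3. 3⁻¹ ≡ 21 (mod 31), so λ ≡ 5·21 ≡ 12.
  x = λ² - 27 - 27 = 144 - 54 ≡ 28; y = λ·(27 - 28) - 17 ≡ 2. → (28, 2)
3P: (28, 2) + (27, 17). λ = (17 - 2)/(27 - 28) ≡ 15/30 mod 31. 30⁻¹ ≡ 30 (mod 31), so λ ≡ 16.
  x = λ² - 28 - 27 = 256 - 55 ≡ 15; y = λ·(28 - 15) - 2 ≡ 20. → (15, 20)
4P: (15, 20) + (27, 17). λ = (17 - 20)/(27 - 15) ≡ 28/12 mod 31. 12⁻¹ ≡ 13 (mod 31) since 12·13 = 156 ≡ 1, so λ ≡ 23.
  x = λ² - 15 - 27 = 529 - 42 ≡ 22; y = λ·(15 - 22) - 20 ≡ 5. → (22, 5)
5P: (22, 5) + (27, 17). λ = (17 - 5)/(27 - 22) ≡ 12/5 mod 31. 5⁻¹ ≡ 25 (mod 31) since 5·25 = 125 ≡ 1, so λ ≡ 21.
  x = λ² - 22 - 27 = 441 - 49 ≡ 20; y = λ·(22 - 20) - 5 ≡ 6. → (20, 6)
6P: (20, 6) + (27, 17). λ = (17 - 6)/(27 - 20) ≡ 11/7 mod 31. 7⁻¹ ≡ 9 (mod 31) since 7·9 = 63 ≡ 1, so λ ≡ 6.
  x = λ² - 20 - 27 = 36 - 47 ≡ 20; y = λ·(20 - 20) - 6 ≡ 25. → (20, 25)
7P: (20, 25) + (27, 17). λ = (17 - 25)/(27 - 20) ≡ 23/7 mod 31. 7⁻¹ ≡ 9 (mod 31), so λ ≡ 21.
  x = λ² - 20 - 27 = 441 - 47 ≡ 22; y = λ·(20 - 22) - 25 ≡ 26. → (22, 26)
8P: (22, 26) + (27, 17). λ = (17 - 26)/(27 - 22) ≡ 22/5 mod 31. 5⁻¹ ≡ 25 (mod 31), so λ ≡ 23.
  x = λ² - 22 - 27 = 529 - 49 ≡ 15; y = λ·(22 - 15) - 26 ≡ 11. → (15, 11)
9P: (15, 11) + (27, 17). λ = (17 - 11)/(27 - 15) ≡ 6/12 mod 31. 12⁻¹ ≡ 13 (mod 31) since 12·13 = 156 ≡ 1, so λ ≡ 16.
  x = λ² - 15 - 27 = 256 - 42 ≡ 28; y = λ·(15 - 28) - 11 ≡ 29. → (28, 29)
10P: (28, 29) + (27, 17). λ = (17 - 29)/(27 - 28) ≡ 19/30 mod 31. 30⁻¹ ≡ 30 (mod 31), so λ ≡ 12.
  x = λ² - 28 - 27 = 144 - 55 ≡ 27; y = λ·(28 - 27) - 29 ≡ 14. → (27, 14)
11P: (27, 14) + (27, 17): same x and y₁ ≡ -y₂, so the sum is 𝒪.
11P = 𝒪, so the order is 11.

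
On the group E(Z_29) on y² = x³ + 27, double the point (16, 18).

tangent at (16, 18): λ = (3·16² + 0)/(2·18) ≡ 14/7. 7⁻¹ ≡ 25 (mod 29) since 7·25 = 175 ≡ 1, so λ ≡ 14·25 ≡ 2.
  x = λ² - 16 - 16 = 4 - 32 ≡ 1; y = λ·(16 - 1) - 18 ≡ 12. → (1, 12)

(1, 12)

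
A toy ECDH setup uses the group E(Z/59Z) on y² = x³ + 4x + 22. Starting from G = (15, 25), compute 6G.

Double-and-add on 6 = (110)₂. Start with G = (15, 25) for the leading 1-bit.
double: tangent at (15, 25): λ = (3·15² + 4)/(2·25) ≡ 30/50. 50⁻¹ ≡ 13 (mod 59), so λ ≡ 30·13 ≡ 36.
  x = λ² - 15 - 15 = 1296 - 30 ≡ 27; y = λ·(15 - 27) - 25 ≡ 15. → (27, 15)
add G: (27, 15) + (15, 25). λ = (25 - 15)/(15 - 27) ≡ 10/47 mod 59. 47⁻¹ ≡ 54 (mod 59), so λ ≡ 9.
  x = λ² - 27 - 15 = 81 - 42 ≡ 39; y = λ·(27 - 39) - 15 ≡ 54. → (39, 54)
double: tangent at (39, 54): λ = (3·39² + 4)/(2·54) ≡ 24/49. 49⁻¹ ≡ 53 (mod 59), so λ ≡ 24·53 ≡ 33.
  x = λ² - 39 - 39 = 1089 - 78 ≡ 8; y = λ·(39 - 8) - 54 ≡ 25. → (8, 25)

(8, 25)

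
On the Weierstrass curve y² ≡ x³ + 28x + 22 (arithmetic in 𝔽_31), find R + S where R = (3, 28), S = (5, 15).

(3, 28) + (5, 15). λ = (15 - 28)/(5 - 3) ≡ 18/2 mod 31. 2⁻¹ ≡ 16 (mod 31) since 2·16 = 32 ≡ 1, so λ ≡ 9.
  x = λ² - 3 - 5 = 81 - 8 ≡ 11; y = λ·(3 - 11) - 28 ≡ 24. → (11, 24)

(11, 24)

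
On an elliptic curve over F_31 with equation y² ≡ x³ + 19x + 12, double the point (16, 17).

(15, 18)

tangent at (16, 17): λ = (3·16² + 19)/(2·17) ≡ 12/3. 3⁻¹ ≡ 21 (mod 31), so λ ≡ 12·21 ≡ 4.
  x = λ² - 16 - 16 = 16 - 32 ≡ 15; y = λ·(16 - 15) - 17 ≡ 18. → (15, 18)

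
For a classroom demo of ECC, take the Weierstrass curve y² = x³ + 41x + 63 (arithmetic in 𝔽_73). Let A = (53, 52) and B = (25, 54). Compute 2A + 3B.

First 2A:
Repeated addition: build up to 2A.
2A: tangent at (53, 52): λ = (3·53² + 41)/(2·52) ≡ 0/31. 31⁻¹ ≡ 33 (mod 73), so λ ≡ 0·33 ≡ 0.
  x = λ² - 53 - 53 = 0 - 106 ≡ 40; y = λ·(53 - 40) - 52 ≡ 21. → (40, 21)
2A = (40, 21).
Next 3B:
Repeated addition: build up to 3B.
2B: tangent at (25, 54): λ = (3·25² + 41)/(2·54) ≡ 18/35. 35⁻¹ ≡ 48 (mod 73), so λ ≡ 18·48 ≡ 61.
  x = λ² - 25 - 25 = 3721 - 50 ≡ 21; y = λ·(25 - 21) - 54 ≡ 44. → (21, 44)
3B: (21, 44) + (25, 54). λ = (54 - 44)/(25 - 21) ≡ 10/4 mod 73. 4⁻¹ ≡ 55 (mod 73) since 4·55 = 220 ≡ 1, so λ ≡ 39.
  x = λ² - 21 - 25 = 1521 - 46 ≡ 15; y = λ·(21 - 15) - 44 ≡ 44. → (15, 44)
3B = (15, 44).
Finally 2A + 3B:
(40, 21) + (15, 44). λ = (44 - 21)/(15 - 40) ≡ 23/48 mod 73. 48⁻¹ ≡ 35 (mod 73), so λ ≡ 2.
  x = λ² - 40 - 15 = 4 - 55 ≡ 22; y = λ·(40 - 22) - 21 ≡ 15. → (22, 15)

(22, 15)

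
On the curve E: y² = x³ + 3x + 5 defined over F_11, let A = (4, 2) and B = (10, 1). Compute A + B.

(4, 2) + (10, 1). λ = (1 - 2)/(10 - 4) ≡ 10/6 mod 11. 6⁻¹ ≡ 2 (mod 11), so λ ≡ 9.
  x = λ² - 4 - 10 = 81 - 14 ≡ 1; y = λ·(4 - 1) - 2 ≡ 3. → (1, 3)

(1, 3)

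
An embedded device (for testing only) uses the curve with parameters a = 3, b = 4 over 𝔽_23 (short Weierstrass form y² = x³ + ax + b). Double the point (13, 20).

tangent at (13, 20): λ = (3·13² + 3)/(2·20) ≡ 4/17. 17⁻¹ ≡ 19 (mod 23), so λ ≡ 4·19 ≡ 7.
  x = λ² - 13 - 13 = 49 - 26 ≡ 0; y = λ·(13 - 0) - 20 ≡ 2. → (0, 2)

(0, 2)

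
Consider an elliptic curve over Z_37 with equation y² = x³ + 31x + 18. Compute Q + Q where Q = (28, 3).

(15, 11)

tangent at (28, 3): λ = (3·28² + 31)/(2·3) ≡ 15/6. 6⁻¹ ≡ 31 (mod 37), so λ ≡ 15·31 ≡ 21.
  x = λ² - 28 - 28 = 441 - 56 ≡ 15; y = λ·(28 - 15) - 3 ≡ 11. → (15, 11)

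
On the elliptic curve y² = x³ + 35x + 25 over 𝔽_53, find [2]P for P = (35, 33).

tangent at (35, 33): λ = (3·35² + 35)/(2·33) ≡ 0/13. 13⁻¹ ≡ 49 (mod 53), so λ ≡ 0·49 ≡ 0.
  x = λ² - 35 - 35 = 0 - 70 ≡ 36; y = λ·(35 - 36) - 33 ≡ 20. → (36, 20)

(36, 20)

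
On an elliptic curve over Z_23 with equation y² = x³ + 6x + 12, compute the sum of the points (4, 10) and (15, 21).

(4, 10) + (15, 21). λ = (21 - 10)/(15 - 4) ≡ 11/11 mod 23. 11⁻¹ ≡ 21 (mod 23), so λ ≡ 1.
  x = λ² - 4 - 15 = 1 - 19 ≡ 5; y = λ·(4 - 5) - 10 ≡ 12. → (5, 12)

(5, 12)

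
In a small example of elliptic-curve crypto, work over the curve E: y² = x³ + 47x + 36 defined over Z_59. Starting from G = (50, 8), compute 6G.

Repeated addition: build up to 6G.
2G: tangent at (50, 8): λ = (3·50² + 47)/(2·8) ≡ 54/16. 16⁻¹ ≡ 48 (mod 59) since 16·48 = 768 ≡ 1, so λ ≡ 54·48 ≡ 55.
  x = λ² - 50 - 50 = 3025 - 100 ≡ 34; y = λ·(50 - 34) - 8 ≡ 46. → (34, 46)
3G: (34, 46) + (50, 8). λ = (8 - 46)/(50 - 34) ≡ 21/16 mod 59. 16⁻¹ ≡ 48 (mod 59), so λ ≡ 5.
  x = λ² - 34 - 50 = 25 - 84 ≡ 0; y = λ·(34 - 0) - 46 ≡ 6. → (0, 6)
4G: (0, 6) + (50, 8). λ = (8 - 6)/(50 - 0) ≡ 2/50 mod 59. 50⁻¹ ≡ 13 (mod 59), so λ ≡ 26.
  x = λ² - 0 - 50 = 676 - 50 ≡ 36; y = λ·(0 - 36) - 6 ≡ 2. → (36, 2)
5G: (36, 2) + (50, 8). λ = (8 - 2)/(50 - 36) ≡ 6/14 mod 59. 14⁻¹ ≡ 38 (mod 59), so λ ≡ 51.
  x = λ² - 36 - 50 = 2601 - 86 ≡ 37; y = λ·(36 - 37) - 2 ≡ 6. → (37, 6)
6G: (37, 6) + (50, 8). λ = (8 - 6)/(50 - 37) ≡ 2/13 mod 59. 13⁻¹ ≡ 50 (mod 59) since 13·50 = 650 ≡ 1, so λ ≡ 41.
  x = λ² - 37 - 50 = 1681 - 87 ≡ 1; y = λ·(37 - 1) - 6 ≡ 54. → (1, 54)

(1, 54)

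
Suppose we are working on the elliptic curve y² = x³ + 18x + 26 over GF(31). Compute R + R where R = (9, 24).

(2, 16)

tangent at (9, 24): λ = (3·9² + 18)/(2·24) ≡ 13/17. 17⁻¹ ≡ 11 (mod 31) since 17·11 = 187 ≡ 1, so λ ≡ 13·11 ≡ 19.
  x = λ² - 9 - 9 = 361 - 18 ≡ 2; y = λ·(9 - 2) - 24 ≡ 16. → (2, 16)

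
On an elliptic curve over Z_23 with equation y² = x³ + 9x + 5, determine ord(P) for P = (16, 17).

2P: tangent at (16, 17): λ = (3·16² + 9)/(2·17) ≡ 18/11. 11⁻¹ ≡ 21 (mod 23), so λ ≡ 18·21 ≡ 10.
  x = λ² - 16 - 16 = 100 - 32 ≡ 22; y = λ·(16 - 22) - 17 ≡ 15. → (22, 15)
3P: (22, 15) + (16, 17). λ = (17 - 15)/(16 - 22) ≡ 2/17 mod 23. 17⁻¹ ≡ 19 (mod 23), so λ ≡ 15.
  x = λ² - 22 - 16 = 225 - 38 ≡ 3; y = λ·(22 - 3) - 15 ≡ 17. → (3, 17)
4P: (3, 17) + (16, 17). λ = (17 - 17)/(16 - 3) ≡ 0/13 mod 23. 13⁻¹ ≡ 16 (mod 23), so λ ≡ 0.
  x = λ² - 3 - 16 = 0 - 19 ≡ 4; y = λ·(3 - 4) - 17 ≡ 6. → (4, 6)
5P: (4, 6) + (16, 17). λ = (17 - 6)/(16 - 4) ≡ 11/12 mod 23. 12⁻¹ ≡ 2 (mod 23), so λ ≡ 22.
  x = λ² - 4 - 16 = 484 - 20 ≡ 4; y = λ·(4 - 4) - 6 ≡ 17. → (4, 17)
6P: (4, 17) + (16, 17). λ = (17 - 17)/(16 - 4) ≡ 0/12 mod 23. 12⁻¹ ≡ 2 (mod 23), so λ ≡ 0.
  x = λ² - 4 - 16 = 0 - 20 ≡ 3; y = λ·(4 - 3) - 17 ≡ 6. → (3, 6)
7P: (3, 6) + (16, 17). λ = (17 - 6)/(16 - 3) ≡ 11/13 mod 23. 13⁻¹ ≡ 16 (mod 23) since 13·16 = 208 ≡ 1, so λ ≡ 15.
  x = λ² - 3 - 16 = 225 - 19 ≡ 22; y = λ·(3 - 22) - 6 ≡ 8. → (22, 8)
8P: (22, 8) + (16, 17). λ = (17 - 8)/(16 - 22) ≡ 9/17 mod 23. 17⁻¹ ≡ 19 (mod 23), so λ ≡ 10.
  x = λ² - 22 - 16 = 100 - 38 ≡ 16; y = λ·(22 - 16) - 8 ≡ 6. → (16, 6)
9P: (16, 6) + (16, 17): same x and y₁ ≡ -y₂, so the sum is O.
9P = O, so the order is 9.

9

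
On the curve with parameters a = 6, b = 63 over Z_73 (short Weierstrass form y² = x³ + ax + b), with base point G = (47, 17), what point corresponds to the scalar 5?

(38, 11)

Repeated addition: build up to 5G.
2G: tangent at (47, 17): λ = (3·47² + 6)/(2·17) ≡ 63/34. 34⁻¹ ≡ 58 (mod 73), so λ ≡ 63·58 ≡ 4.
  x = λ² - 47 - 47 = 16 - 94 ≡ 68; y = λ·(47 - 68) - 17 ≡ 45. → (68, 45)
3G: (68, 45) + (47, 17). λ = (17 - 45)/(47 - 68) ≡ 45/52 mod 73. 52⁻¹ ≡ 66 (mod 73), so λ ≡ 50.
  x = λ² - 68 - 47 = 2500 - 115 ≡ 49; y = λ·(68 - 49) - 45 ≡ 29. → (49, 29)
4G: (49, 29) + (47, 17). λ = (17 - 29)/(47 - 49) ≡ 61/71 mod 73. 71⁻¹ ≡ 36 (mod 73) since 71·36 = 2556 ≡ 1, so λ ≡ 6.
  x = λ² - 49 - 47 = 36 - 96 ≡ 13; y = λ·(49 - 13) - 29 ≡ 41. → (13, 41)
5G: (13, 41) + (47, 17). λ = (17 - 41)/(47 - 13) ≡ 49/34 mod 73. 34⁻¹ ≡ 58 (mod 73) since 34·58 = 1972 ≡ 1, so λ ≡ 68.
  x = λ² - 13 - 47 = 4624 - 60 ≡ 38; y = λ·(13 - 38) - 41 ≡ 11. → (38, 11)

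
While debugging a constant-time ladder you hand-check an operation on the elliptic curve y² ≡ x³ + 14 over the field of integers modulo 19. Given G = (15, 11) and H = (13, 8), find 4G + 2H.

(17, 5)

First 4G:
Double-and-add on 4 = (100)₂. Start with G = (15, 11) for the leading 1-bit.
double: tangent at (15, 11): λ = (3·15² + 0)/(2·11) ≡ 10/3. 3⁻¹ ≡ 13 (mod 19) since 3·13 = 39 ≡ 1, so λ ≡ 10·13 ≡ 16.
  x = λ² - 15 - 15 = 256 - 30 ≡ 17; y = λ·(15 - 17) - 11 ≡ 14. → (17, 14)
double: tangent at (17, 14): λ = (3·17² + 0)/(2·14) ≡ 12/9. 9⁻¹ ≡ 17 (mod 19) since 9·17 = 153 ≡ 1, so λ ≡ 12·17 ≡ 14.
  x = λ² - 17 - 17 = 196 - 34 ≡ 10; y = λ·(17 - 10) - 14 ≡ 8. → (10, 8)
4G = (10, 8).
Next 2H:
Repeated addition: build up to 2H.
2H: tangent at (13, 8): λ = (3·13² + 0)/(2·8) ≡ 13/16. 16⁻¹ ≡ 6 (mod 19) since 16·6 = 96 ≡ 1, so λ ≡ 13·6 ≡ 2.
  x = λ² - 13 - 13 = 4 - 26 ≡ 16; y = λ·(13 - 16) - 8 ≡ 5. → (16, 5)
2H = (16, 5).
Finally 4G + 2H:
(10, 8) + (16, 5). λ = (5 - 8)/(16 - 10) ≡ 16/6 mod 19. 6⁻¹ ≡ 16 (mod 19) since 6·16 = 96 ≡ 1, so λ ≡ 9.
  x = λ² - 10 - 16 = 81 - 26 ≡ 17; y = λ·(10 - 17) - 8 ≡ 5. → (17, 5)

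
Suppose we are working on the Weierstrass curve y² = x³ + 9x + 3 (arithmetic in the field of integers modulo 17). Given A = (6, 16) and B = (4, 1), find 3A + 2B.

First 3A:
Repeated addition: build up to 3A.
2A: tangent at (6, 16): λ = (3·6² + 9)/(2·16) ≡ 15/15. 15⁻¹ ≡ 8 (mod 17), so λ ≡ 15·8 ≡ 1.
  x = λ² - 6 - 6 = 1 - 12 ≡ 6; y = λ·(6 - 6) - 16 ≡ 1. → (6, 1)
3A: (6, 1) + (6, 16): same x and y₁ ≡ -y₂, so the sum is the point at infinity.
3A = the point at infinity.
Next 2B:
Repeated addition: build up to 2B.
2B: tangent at (4, 1): λ = (3·4² + 9)/(2·1) ≡ 6/2. 2⁻¹ ≡ 9 (mod 17) since 2·9 = 18 ≡ 1, so λ ≡ 6·9 ≡ 3.
  x = λ² - 4 - 4 = 9 - 8 ≡ 1; y = λ·(4 - 1) - 1 ≡ 8. → (1, 8)
2B = (1, 8).
Finally 3A + 2B:
the point at infinity + (1, 8) = (1, 8) (identity).

(1, 8)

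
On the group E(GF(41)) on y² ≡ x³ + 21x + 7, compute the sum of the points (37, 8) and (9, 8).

(36, 33)

(37, 8) + (9, 8). λ = (8 - 8)/(9 - 37) ≡ 0/13 mod 41. 13⁻¹ ≡ 19 (mod 41) since 13·19 = 247 ≡ 1, so λ ≡ 0.
  x = λ² - 37 - 9 = 0 - 46 ≡ 36; y = λ·(37 - 36) - 8 ≡ 33. → (36, 33)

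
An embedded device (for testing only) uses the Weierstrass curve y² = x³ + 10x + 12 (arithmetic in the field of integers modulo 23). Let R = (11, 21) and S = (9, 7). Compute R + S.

(6, 14)

(11, 21) + (9, 7). λ = (7 - 21)/(9 - 11) ≡ 9/21 mod 23. 21⁻¹ ≡ 11 (mod 23) since 21·11 = 231 ≡ 1, so λ ≡ 7.
  x = λ² - 11 - 9 = 49 - 20 ≡ 6; y = λ·(11 - 6) - 21 ≡ 14. → (6, 14)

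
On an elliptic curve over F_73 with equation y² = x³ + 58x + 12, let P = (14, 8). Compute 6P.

Double-and-add on 6 = (110)₂. Start with P = (14, 8) for the leading 1-bit.
double: tangent at (14, 8): λ = (3·14² + 58)/(2·8) ≡ 62/16. 16⁻¹ ≡ 32 (mod 73) since 16·32 = 512 ≡ 1, so λ ≡ 62·32 ≡ 13.
  x = λ² - 14 - 14 = 169 - 28 ≡ 68; y = λ·(14 - 68) - 8 ≡ 20. → (68, 20)
add P: (68, 20) + (14, 8). λ = (8 - 20)/(14 - 68) ≡ 61/19 mod 73. 19⁻¹ ≡ 50 (mod 73), so λ ≡ 57.
  x = λ² - 68 - 14 = 3249 - 82 ≡ 28; y = λ·(68 - 28) - 20 ≡ 70. → (28, 70)
double: tangent at (28, 70): λ = (3·28² + 58)/(2·70) ≡ 1/67. 67⁻¹ ≡ 12 (mod 73) since 67·12 = 804 ≡ 1, so λ ≡ 1·12 ≡ 12.
  x = λ² - 28 - 28 = 144 - 56 ≡ 15; y = λ·(28 - 15) - 70 ≡ 13. → (15, 13)

(15, 13)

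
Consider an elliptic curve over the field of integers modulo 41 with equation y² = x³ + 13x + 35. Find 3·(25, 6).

Write Q = (25, 6).
Repeated addition: build up to 3Q.
2Q: tangent at (25, 6): λ = (3·25² + 13)/(2·6) ≡ 2/12. 12⁻¹ ≡ 24 (mod 41) since 12·24 = 288 ≡ 1, so λ ≡ 2·24 ≡ 7.
  x = λ² - 25 - 25 = 49 - 50 ≡ 40; y = λ·(25 - 40) - 6 ≡ 12. → (40, 12)
3Q: (40, 12) + (25, 6). λ = (6 - 12)/(25 - 40) ≡ 35/26 mod 41. 26⁻¹ ≡ 30 (mod 41), so λ ≡ 25.
  x = λ² - 40 - 25 = 625 - 65 ≡ 27; y = λ·(40 - 27) - 12 ≡ 26. → (27, 26)

(27, 26)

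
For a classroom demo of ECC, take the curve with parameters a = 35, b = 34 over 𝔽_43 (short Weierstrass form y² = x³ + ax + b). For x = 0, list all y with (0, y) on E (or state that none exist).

x³ + 35x + 34 = 34 ≡ 34 (mod 43).
34 is a non-residue mod 43; no y exists.

none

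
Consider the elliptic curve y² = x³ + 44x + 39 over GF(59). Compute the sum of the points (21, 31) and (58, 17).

(16, 58)

(21, 31) + (58, 17). λ = (17 - 31)/(58 - 21) ≡ 45/37 mod 59. 37⁻¹ ≡ 8 (mod 59), so λ ≡ 6.
  x = λ² - 21 - 58 = 36 - 79 ≡ 16; y = λ·(21 - 16) - 31 ≡ 58. → (16, 58)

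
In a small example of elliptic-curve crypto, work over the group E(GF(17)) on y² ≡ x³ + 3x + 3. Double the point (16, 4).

(10, 9)

tangent at (16, 4): λ = (3·16² + 3)/(2·4) ≡ 6/8. 8⁻¹ ≡ 15 (mod 17) since 8·15 = 120 ≡ 1, so λ ≡ 6·15 ≡ 5.
  x = λ² - 16 - 16 = 25 - 32 ≡ 10; y = λ·(16 - 10) - 4 ≡ 9. → (10, 9)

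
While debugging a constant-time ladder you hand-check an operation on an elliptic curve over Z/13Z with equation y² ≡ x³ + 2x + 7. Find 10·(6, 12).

Write Q = (6, 12).
Double-and-add on 10 = (1010)₂. Start with Q = (6, 12) for the leading 1-bit.
double: tangent at (6, 12): λ = (3·6² + 2)/(2·12) ≡ 6/11. 11⁻¹ ≡ 6 (mod 13) since 11·6 = 66 ≡ 1, so λ ≡ 6·6 ≡ 10.
  x = λ² - 6 - 6 = 100 - 12 ≡ 10; y = λ·(6 - 10) - 12 ≡ 0. → (10, 0)
double: (10, 0) + (10, 0): same x and y₁ ≡ -y₂, so the sum is 𝒪.
add Q: 𝒪 + (6, 12) = (6, 12) (identity).
double: tangent at (6, 12): λ = (3·6² + 2)/(2·12) ≡ 6/11. 11⁻¹ ≡ 6 (mod 13) since 11·6 = 66 ≡ 1, so λ ≡ 6·6 ≡ 10.
  x = λ² - 6 - 6 = 100 - 12 ≡ 10; y = λ·(6 - 10) - 12 ≡ 0. → (10, 0)

(10, 0)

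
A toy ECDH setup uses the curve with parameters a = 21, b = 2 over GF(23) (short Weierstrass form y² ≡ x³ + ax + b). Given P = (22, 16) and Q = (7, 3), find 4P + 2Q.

First 4P:
Double-and-add on 4 = (100)₂. Start with P = (22, 16) for the leading 1-bit.
double: tangent at (22, 16): λ = (3·22² + 21)/(2·16) ≡ 1/9. 9⁻¹ ≡ 18 (mod 23), so λ ≡ 1·18 ≡ 18.
  x = λ² - 22 - 22 = 324 - 44 ≡ 4; y = λ·(22 - 4) - 16 ≡ 9. → (4, 9)
double: tangent at (4, 9): λ = (3·4² + 21)/(2·9) ≡ 0/18. 18⁻¹ ≡ 9 (mod 23) since 18·9 = 162 ≡ 1, so λ ≡ 0·9 ≡ 0.
  x = λ² - 4 - 4 = 0 - 8 ≡ 15; y = λ·(4 - 15) - 9 ≡ 14. → (15, 14)
4P = (15, 14).
Next 2Q:
Repeated addition: build up to 2Q.
2Q: tangent at (7, 3): λ = (3·7² + 21)/(2·3) ≡ 7/6. 6⁻¹ ≡ 4 (mod 23), so λ ≡ 7·4 ≡ 5.
  x = λ² - 7 - 7 = 25 - 14 ≡ 11; y = λ·(7 - 11) - 3 ≡ 0. → (11, 0)
2Q = (11, 0).
Finally 4P + 2Q:
(15, 14) + (11, 0). λ = (0 - 14)/(11 - 15) ≡ 9/19 mod 23. 19⁻¹ ≡ 17 (mod 23) since 19·17 = 323 ≡ 1, so λ ≡ 15.
  x = λ² - 15 - 11 = 225 - 26 ≡ 15; y = λ·(15 - 15) - 14 ≡ 9. → (15, 9)

(15, 9)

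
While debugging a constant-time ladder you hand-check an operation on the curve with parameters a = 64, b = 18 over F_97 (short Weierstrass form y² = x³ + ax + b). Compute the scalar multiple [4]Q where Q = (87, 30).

(30, 41)

Repeated addition: build up to 4Q.
2Q: tangent at (87, 30): λ = (3·87² + 64)/(2·30) ≡ 73/60. 60⁻¹ ≡ 76 (mod 97), so λ ≡ 73·76 ≡ 19.
  x = λ² - 87 - 87 = 361 - 174 ≡ 90; y = λ·(87 - 90) - 30 ≡ 10. → (90, 10)
3Q: (90, 10) + (87, 30). λ = (30 - 10)/(87 - 90) ≡ 20/94 mod 97. 94⁻¹ ≡ 32 (mod 97), so λ ≡ 58.
  x = λ² - 90 - 87 = 3364 - 177 ≡ 83; y = λ·(90 - 83) - 10 ≡ 8. → (83, 8)
4Q: (83, 8) + (87, 30). λ = (30 - 8)/(87 - 83) ≡ 22/4 mod 97. 4⁻¹ ≡ 73 (mod 97) since 4·73 = 292 ≡ 1, so λ ≡ 54.
  x = λ² - 83 - 87 = 2916 - 170 ≡ 30; y = λ·(83 - 30) - 8 ≡ 41. → (30, 41)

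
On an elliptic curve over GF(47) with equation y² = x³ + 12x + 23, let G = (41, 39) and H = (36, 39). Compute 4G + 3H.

First 4G:
Double-and-add on 4 = (100)₂. Start with G = (41, 39) for the leading 1-bit.
double: tangent at (41, 39): λ = (3·41² + 12)/(2·39) ≡ 26/31. 31⁻¹ ≡ 44 (mod 47), so λ ≡ 26·44 ≡ 16.
  x = λ² - 41 - 41 = 256 - 82 ≡ 33; y = λ·(41 - 33) - 39 ≡ 42. → (33, 42)
double: tangent at (33, 42): λ = (3·33² + 12)/(2·42) ≡ 36/37. 37⁻¹ ≡ 14 (mod 47) since 37·14 = 518 ≡ 1, so λ ≡ 36·14 ≡ 34.
  x = λ² - 33 - 33 = 1156 - 66 ≡ 9; y = λ·(33 - 9) - 42 ≡ 22. → (9, 22)
4G = (9, 22).
Next 3H:
Repeated addition: build up to 3H.
2H: tangent at (36, 39): λ = (3·36² + 12)/(2·39) ≡ 46/31. 31⁻¹ ≡ 44 (mod 47) since 31·44 = 1364 ≡ 1, so λ ≡ 46·44 ≡ 3.
  x = λ² - 36 - 36 = 9 - 72 ≡ 31; y = λ·(36 - 31) - 39 ≡ 23. → (31, 23)
3H: (31, 23) + (36, 39). λ = (39 - 23)/(36 - 31) ≡ 16/5 mod 47. 5⁻¹ ≡ 19 (mod 47), so λ ≡ 22.
  x = λ² - 31 - 36 = 484 - 67 ≡ 41; y = λ·(31 - 41) - 23 ≡ 39. → (41, 39)
3H = (41, 39).
Finally 4G + 3H:
(9, 22) + (41, 39). λ = (39 - 22)/(41 - 9) ≡ 17/32 mod 47. 32⁻¹ ≡ 25 (mod 47) since 32·25 = 800 ≡ 1, so λ ≡ 2.
  x = λ² - 9 - 41 = 4 - 50 ≡ 1; y = λ·(9 - 1) - 22 ≡ 41. → (1, 41)

(1, 41)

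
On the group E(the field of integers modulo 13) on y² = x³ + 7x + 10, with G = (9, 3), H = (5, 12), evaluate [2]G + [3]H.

First 2G:
Repeated addition: build up to 2G.
2G: tangent at (9, 3): λ = (3·9² + 7)/(2·3) ≡ 3/6. 6⁻¹ ≡ 11 (mod 13) since 6·11 = 66 ≡ 1, so λ ≡ 3·11 ≡ 7.
  x = λ² - 9 - 9 = 49 - 18 ≡ 5; y = λ·(9 - 5) - 3 ≡ 12. → (5, 12)
2G = (5, 12).
Next 3H:
Repeated addition: build up to 3H.
2H: tangent at (5, 12): λ = (3·5² + 7)/(2·12) ≡ 4/11. 11⁻¹ ≡ 6 (mod 13), so λ ≡ 4·6 ≡ 11.
  x = λ² - 5 - 5 = 121 - 10 ≡ 7; y = λ·(5 - 7) - 12 ≡ 5. → (7, 5)
3H: (7, 5) + (5, 12). λ = (12 - 5)/(5 - 7) ≡ 7/11 mod 13. 11⁻¹ ≡ 6 (mod 13) since 11·6 = 66 ≡ 1, so λ ≡ 3.
  x = λ² - 7 - 5 = 9 - 12 ≡ 10; y = λ·(7 - 10) - 5 ≡ 12. → (10, 12)
3H = (10, 12).
Finally 2G + 3H:
(5, 12) + (10, 12). λ = (12 - 12)/(10 - 5) ≡ 0/5 mod 13. 5⁻¹ ≡ 8 (mod 13), so λ ≡ 0.
  x = λ² - 5 - 10 = 0 - 15 ≡ 11; y = λ·(5 - 11) - 12 ≡ 1. → (11, 1)

(11, 1)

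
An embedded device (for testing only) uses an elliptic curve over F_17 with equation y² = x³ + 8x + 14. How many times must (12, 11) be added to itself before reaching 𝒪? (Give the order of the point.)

11

2P: tangent at (12, 11): λ = (3·12² + 8)/(2·11) ≡ 15/5. 5⁻¹ ≡ 7 (mod 17), so λ ≡ 15·7 ≡ 3.
  x = λ² - 12 - 12 = 9 - 24 ≡ 2; y = λ·(12 - 2) - 11 ≡ 2. → (2, 2)
3P: (2, 2) + (12, 11). λ = (11 - 2)/(12 - 2) ≡ 9/10 mod 17. 10⁻¹ ≡ 12 (mod 17) since 10·12 = 120 ≡ 1, so λ ≡ 6.
  x = λ² - 2 - 12 = 36 - 14 ≡ 5; y = λ·(2 - 5) - 2 ≡ 14. → (5, 14)
4P: (5, 14) + (12, 11). λ = (11 - 14)/(12 - 5) ≡ 14/7 mod 17. 7⁻¹ ≡ 5 (mod 17) since 7·5 = 35 ≡ 1, so λ ≡ 2.
  x = λ² - 5 - 12 = 4 - 17 ≡ 4; y = λ·(5 - 4) - 14 ≡ 5. → (4, 5)
5P: (4, 5) + (12, 11). λ = (11 - 5)/(12 - 4) ≡ 6/8 mod 17. 8⁻¹ ≡ 15 (mod 17) since 8·15 = 120 ≡ 1, so λ ≡ 5.
  x = λ² - 4 - 12 = 25 - 16 ≡ 9; y = λ·(4 - 9) - 5 ≡ 4. → (9, 4)
6P: (9, 4) + (12, 11). λ = (11 - 4)/(12 - 9) ≡ 7/3 mod 17. 3⁻¹ ≡ 6 (mod 17), so λ ≡ 8.
  x = λ² - 9 - 12 = 64 - 21 ≡ 9; y = λ·(9 - 9) - 4 ≡ 13. → (9, 13)
7P: (9, 13) + (12, 11). λ = (11 - 13)/(12 - 9) ≡ 15/3 mod 17. 3⁻¹ ≡ 6 (mod 17), so λ ≡ 5.
  x = λ² - 9 - 12 = 25 - 21 ≡ 4; y = λ·(9 - 4) - 13 ≡ 12. → (4, 12)
8P: (4, 12) + (12, 11). λ = (11 - 12)/(12 - 4) ≡ 16/8 mod 17. 8⁻¹ ≡ 15 (mod 17), so λ ≡ 2.
  x = λ² - 4 - 12 = 4 - 16 ≡ 5; y = λ·(4 - 5) - 12 ≡ 3. → (5, 3)
9P: (5, 3) + (12, 11). λ = (11 - 3)/(12 - 5) ≡ 8/7 mod 17. 7⁻¹ ≡ 5 (mod 17) since 7·5 = 35 ≡ 1, so λ ≡ 6.
  x = λ² - 5 - 12 = 36 - 17 ≡ 2; y = λ·(5 - 2) - 3 ≡ 15. → (2, 15)
10P: (2, 15) + (12, 11). λ = (11 - 15)/(12 - 2) ≡ 13/10 mod 17. 10⁻¹ ≡ 12 (mod 17) since 10·12 = 120 ≡ 1, so λ ≡ 3.
  x = λ² - 2 - 12 = 9 - 14 ≡ 12; y = λ·(2 - 12) - 15 ≡ 6. → (12, 6)
11P: (12, 6) + (12, 11): same x and y₁ ≡ -y₂, so the sum is 𝒪.
11P = 𝒪, so the order is 11.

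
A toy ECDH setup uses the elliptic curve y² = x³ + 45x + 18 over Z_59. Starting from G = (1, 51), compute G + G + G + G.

Double-and-add on 4 = (100)₂. Start with G = (1, 51) for the leading 1-bit.
double: tangent at (1, 51): λ = (3·1² + 45)/(2·51) ≡ 48/43. 43⁻¹ ≡ 11 (mod 59) since 43·11 = 473 ≡ 1, so λ ≡ 48·11 ≡ 56.
  x = λ² - 1 - 1 = 3136 - 2 ≡ 7; y = λ·(1 - 7) - 51 ≡ 26. → (7, 26)
double: tangent at (7, 26): λ = (3·7² + 45)/(2·26) ≡ 15/52. 52⁻¹ ≡ 42 (mod 59), so λ ≡ 15·42 ≡ 40.
  x = λ² - 7 - 7 = 1600 - 14 ≡ 52; y = λ·(7 - 52) - 26 ≡ 3. → (52, 3)

(52, 3)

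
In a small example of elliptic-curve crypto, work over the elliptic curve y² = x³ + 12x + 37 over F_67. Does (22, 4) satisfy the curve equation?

no

y² = 4² ≡ 16; x³ + 12x + 37 = 10949 ≡ 28 (mod 67). 16 ≠ 28.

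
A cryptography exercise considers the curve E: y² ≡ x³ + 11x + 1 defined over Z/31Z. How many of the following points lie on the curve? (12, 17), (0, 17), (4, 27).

(12, 17): 17² ≡ 10, rhs ≡ 1 → off.
(0, 17): 17² ≡ 10, rhs ≡ 1 → off.
(4, 27): 27² ≡ 16, rhs ≡ 16 → on.

1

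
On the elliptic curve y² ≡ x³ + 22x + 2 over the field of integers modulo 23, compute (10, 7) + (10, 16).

O

The two points share x = 10 and their y-coordinates satisfy 7 + 16 ≡ 0 (mod 23), so they are inverses. Their sum is 𝒪.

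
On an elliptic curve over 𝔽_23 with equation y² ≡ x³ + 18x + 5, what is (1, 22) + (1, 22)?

tangent at (1, 22): λ = (3·1² + 18)/(2·22) ≡ 21/21. 21⁻¹ ≡ 11 (mod 23) since 21·11 = 231 ≡ 1, so λ ≡ 21·11 ≡ 1.
  x = λ² - 1 - 1 = 1 - 2 ≡ 22; y = λ·(1 - 22) - 22 ≡ 3. → (22, 3)

(22, 3)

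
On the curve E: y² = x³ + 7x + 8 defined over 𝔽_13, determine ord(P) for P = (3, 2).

10

2P: tangent at (3, 2): λ = (3·3² + 7)/(2·2) ≡ 8/4. 4⁻¹ ≡ 10 (mod 13) since 4·10 = 40 ≡ 1, so λ ≡ 8·10 ≡ 2.
  x = λ² - 3 - 3 = 4 - 6 ≡ 11; y = λ·(3 - 11) - 2 ≡ 8. → (11, 8)
3P: (11, 8) + (3, 2). λ = (2 - 8)/(3 - 11) ≡ 7/5 mod 13. 5⁻¹ ≡ 8 (mod 13) since 5·8 = 40 ≡ 1, so λ ≡ 4.
  x = λ² - 11 - 3 = 16 - 14 ≡ 2; y = λ·(11 - 2) - 8 ≡ 2. → (2, 2)
4P: (2, 2) + (3, 2). λ = (2 - 2)/(3 - 2) ≡ 0/1 mod 13. 1⁻¹ ≡ 1 (mod 13), so λ ≡ 0.
  x = λ² - 2 - 3 = 0 - 5 ≡ 8; y = λ·(2 - 8) - 2 ≡ 11. → (8, 11)
5P: (8, 11) + (3, 2). λ = (2 - 11)/(3 - 8) ≡ 4/8 mod 13. 8⁻¹ ≡ 5 (mod 13) since 8·5 = 40 ≡ 1, so λ ≡ 7.
  x = λ² - 8 - 3 = 49 - 11 ≡ 12; y = λ·(8 - 12) - 11 ≡ 0. → (12, 0)
6P: (12, 0) + (3, 2). λ = (2 - 0)/(3 - 12) ≡ 2/4 mod 13. 4⁻¹ ≡ 10 (mod 13) since 4·10 = 40 ≡ 1, so λ ≡ 7.
  x = λ² - 12 - 3 = 49 - 15 ≡ 8; y = λ·(12 - 8) - 0 ≡ 2. → (8, 2)
7P: (8, 2) + (3, 2). λ = (2 - 2)/(3 - 8) ≡ 0/8 mod 13. 8⁻¹ ≡ 5 (mod 13), so λ ≡ 0.
  x = λ² - 8 - 3 = 0 - 11 ≡ 2; y = λ·(8 - 2) - 2 ≡ 11. → (2, 11)
8P: (2, 11) + (3, 2). λ = (2 - 11)/(3 - 2) ≡ 4/1 mod 13. 1⁻¹ ≡ 1 (mod 13) since 1·1 = 1 ≡ 1, so λ ≡ 4.
  x = λ² - 2 - 3 = 16 - 5 ≡ 11; y = λ·(2 - 11) - 11 ≡ 5. → (11, 5)
9P: (11, 5) + (3, 2). λ = (2 - 5)/(3 - 11) ≡ 10/5 mod 13. 5⁻¹ ≡ 8 (mod 13), so λ ≡ 2.
  x = λ² - 11 - 3 = 4 - 14 ≡ 3; y = λ·(11 - 3) - 5 ≡ 11. → (3, 11)
10P: (3, 11) + (3, 2): same x and y₁ ≡ -y₂, so the sum is the point at infinity.
10P = the point at infinity, so the order is 10.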